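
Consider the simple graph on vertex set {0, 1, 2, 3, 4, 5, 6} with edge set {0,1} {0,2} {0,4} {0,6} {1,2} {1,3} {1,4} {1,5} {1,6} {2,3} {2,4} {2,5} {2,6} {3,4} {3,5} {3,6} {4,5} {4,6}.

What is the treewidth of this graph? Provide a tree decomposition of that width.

Every bag has size at most 5, so the width is 5 − 1 = 4 and tw(G) ≤ 4. Conversely, {0, 1, 2, 4, 6} is a clique of size 5, and the vertices of any clique must share a bag in every tree decomposition; so some bag has ≥ 5 vertices and tw(G) ≥ 4. Hence tw(G) = 4 exactly.

Treewidth 4.
One optimal decomposition is:
Bags: B1 = {1, 2, 3, 4, 6}  B2 = {1, 2, 3, 4, 5}  B3 = {0, 1, 2, 4, 6}
Tree: B1–B2, B1–B3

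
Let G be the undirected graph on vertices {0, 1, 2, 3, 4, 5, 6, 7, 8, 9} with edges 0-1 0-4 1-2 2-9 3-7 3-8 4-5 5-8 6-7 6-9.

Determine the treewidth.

A width-2 tree decomposition is:
Bags: B1 = {2, 6, 9}  B2 = {1, 2, 6}  B3 = {0, 1, 6}  B4 = {0, 4, 6}  B5 = {4, 5, 6}  B6 = {5, 6, 8}  B7 = {3, 6, 8}  B8 = {3, 6, 7}
Tree: B1–B2, B2–B3, B3–B4, B4–B5, B5–B6, B6–B7, B7–B8
Each bag holds 3 vertices, so the decomposition has width 2, which upper-bounds the treewidth. Since 6–9–2–1–0–4–5–8–3–7–6 is a cycle in G, G is not acyclic. Forests are exactly the graphs of treewidth ≤ 1, so tw(G) ≥ 2. Combining the bounds, tw(G) = 2.

2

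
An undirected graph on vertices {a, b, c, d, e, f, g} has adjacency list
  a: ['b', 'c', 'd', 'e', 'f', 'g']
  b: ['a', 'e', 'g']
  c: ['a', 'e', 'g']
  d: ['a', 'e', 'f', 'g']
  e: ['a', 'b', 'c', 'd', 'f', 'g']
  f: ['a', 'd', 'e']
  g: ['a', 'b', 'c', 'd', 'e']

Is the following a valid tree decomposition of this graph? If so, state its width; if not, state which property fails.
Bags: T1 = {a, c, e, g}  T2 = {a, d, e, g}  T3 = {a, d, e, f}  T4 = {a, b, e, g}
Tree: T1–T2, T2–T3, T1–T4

Vertex coverage: the bags together contain {a, b, c, d, e, f, g}, the full vertex set. Edge coverage: each edge of G has both endpoints in at least one bag. Running intersection: for every vertex, the bags containing it form a connected subtree. All three properties hold, so this is a valid tree decomposition of width max|bag| − 1 = 3, and hence tw(G) ≤ 3.

Yes; width 3.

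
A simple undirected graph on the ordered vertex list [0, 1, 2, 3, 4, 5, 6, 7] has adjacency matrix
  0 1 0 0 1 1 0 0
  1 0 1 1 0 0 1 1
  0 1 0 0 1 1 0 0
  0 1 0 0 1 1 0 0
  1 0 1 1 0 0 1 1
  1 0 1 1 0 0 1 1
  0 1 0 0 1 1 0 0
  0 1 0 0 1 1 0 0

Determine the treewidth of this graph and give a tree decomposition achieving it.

The largest bag has 4 vertices, giving width 3; this decomposition certifies tw(G) ≤ 3. For the lower bound: the 4 vertex sets {4,6}, {5,7}, {1}, {2} are disjoint, each induces a connected subgraph, and every pair is joined by at least one edge of G. Contracting each set to a single vertex therefore yields K_{4} as a minor, and since treewidth is minor-monotone, tw(G) ≥ tw(K_{4}) = 3. Combining the bounds, tw(G) = 3.

Treewidth 3.
One such decomposition:
Bags: B1 = {1, 4, 5, 6}  B2 = {1, 4, 5, 7}  B3 = {1, 2, 4, 5}  B4 = {0, 1, 4, 5}  B5 = {1, 3, 4, 5}
Tree: B1–B2, B2–B3, B3–B4, B4–B5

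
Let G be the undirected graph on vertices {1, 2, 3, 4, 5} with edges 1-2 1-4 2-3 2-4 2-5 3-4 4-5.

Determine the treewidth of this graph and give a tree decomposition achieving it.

Every bag has size at most 3, so the width is 3 − 1 = 2 and tw(G) ≤ 2. For the lower bound, the 3 vertices {1, 2, 4} are pairwise adjacent, and any tree decomposition puts a clique entirely inside one bag — forcing width ≥ 2. The upper and lower bounds meet at 2, so that is the treewidth.

Treewidth 2.
Bags: B1 = {1, 2, 4}  B2 = {2, 3, 4}  B3 = {2, 4, 5}
Tree: B1–B2, B1–B3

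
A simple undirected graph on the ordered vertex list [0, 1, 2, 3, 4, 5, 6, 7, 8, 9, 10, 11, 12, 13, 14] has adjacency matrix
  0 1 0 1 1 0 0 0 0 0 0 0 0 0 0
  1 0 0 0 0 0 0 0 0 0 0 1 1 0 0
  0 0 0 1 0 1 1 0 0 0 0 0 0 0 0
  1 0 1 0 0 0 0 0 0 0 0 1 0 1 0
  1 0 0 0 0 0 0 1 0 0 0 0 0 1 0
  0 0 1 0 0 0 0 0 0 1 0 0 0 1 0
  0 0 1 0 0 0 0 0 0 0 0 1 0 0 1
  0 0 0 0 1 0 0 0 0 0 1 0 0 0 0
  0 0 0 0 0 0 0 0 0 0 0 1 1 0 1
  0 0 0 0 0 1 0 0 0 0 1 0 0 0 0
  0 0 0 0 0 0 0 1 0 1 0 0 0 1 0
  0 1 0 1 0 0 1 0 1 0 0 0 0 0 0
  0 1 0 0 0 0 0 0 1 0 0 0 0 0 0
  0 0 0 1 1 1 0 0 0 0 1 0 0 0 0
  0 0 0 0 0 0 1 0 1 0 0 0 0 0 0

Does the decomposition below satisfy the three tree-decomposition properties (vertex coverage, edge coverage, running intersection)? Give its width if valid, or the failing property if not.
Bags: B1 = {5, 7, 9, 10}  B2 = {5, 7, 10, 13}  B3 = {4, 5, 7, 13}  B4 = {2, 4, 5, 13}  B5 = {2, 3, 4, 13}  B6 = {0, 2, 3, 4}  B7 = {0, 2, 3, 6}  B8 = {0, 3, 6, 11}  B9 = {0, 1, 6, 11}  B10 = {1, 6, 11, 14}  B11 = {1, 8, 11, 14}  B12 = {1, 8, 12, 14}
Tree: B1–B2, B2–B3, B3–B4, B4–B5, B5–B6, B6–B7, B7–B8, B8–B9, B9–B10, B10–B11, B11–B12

Yes; width 3.

Vertex coverage: the bags together contain {0, 1, 2, 3, 4, 5, 6, 7, 8, 9, 10, 11, 12, 13, 14}, the full vertex set. Edge coverage: each edge of G has both endpoints in at least one bag. Running intersection: for every vertex, the bags containing it form a connected subtree. All three properties hold, so this is a valid tree decomposition of width max|bag| − 1 = 3, and hence tw(G) ≤ 3.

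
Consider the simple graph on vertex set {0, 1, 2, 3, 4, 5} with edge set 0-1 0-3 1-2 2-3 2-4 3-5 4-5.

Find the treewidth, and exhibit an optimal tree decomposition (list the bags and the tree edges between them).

Treewidth 2.
One optimal decomposition is:
Bags: B1 = {0, 1, 3}  B2 = {1, 2, 3}  B3 = {2, 3, 5}  B4 = {2, 4, 5}
Tree: B1–B2, B2–B3, B3–B4

Each bag holds 3 vertices, so the decomposition has width 2, which upper-bounds the treewidth. The edges 0–1–2–3–0 form a cycle, so G is not a tree and its treewidth is at least 2. Therefore the treewidth is 2.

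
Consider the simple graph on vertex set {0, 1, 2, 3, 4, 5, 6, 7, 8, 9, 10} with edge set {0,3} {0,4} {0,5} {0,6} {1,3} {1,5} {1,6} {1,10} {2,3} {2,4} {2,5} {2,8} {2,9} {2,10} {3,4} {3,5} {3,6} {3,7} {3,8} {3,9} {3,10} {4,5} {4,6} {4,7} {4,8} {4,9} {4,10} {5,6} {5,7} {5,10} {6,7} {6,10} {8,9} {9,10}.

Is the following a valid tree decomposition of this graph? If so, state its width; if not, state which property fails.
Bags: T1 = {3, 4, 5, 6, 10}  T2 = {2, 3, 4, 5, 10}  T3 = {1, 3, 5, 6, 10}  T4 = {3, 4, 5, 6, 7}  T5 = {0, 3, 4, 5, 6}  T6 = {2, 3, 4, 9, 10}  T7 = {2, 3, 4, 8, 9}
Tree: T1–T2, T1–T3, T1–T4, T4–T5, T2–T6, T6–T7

Yes; width 4.

Vertex coverage: the bags together contain {0, 1, 2, 3, 4, 5, 6, 7, 8, 9, 10}, the full vertex set. Edge coverage: each edge of G has both endpoints in at least one bag. Running intersection: for every vertex, the bags containing it form a connected subtree. All three properties hold, so this is a valid tree decomposition of width max|bag| − 1 = 4, and hence tw(G) ≤ 4.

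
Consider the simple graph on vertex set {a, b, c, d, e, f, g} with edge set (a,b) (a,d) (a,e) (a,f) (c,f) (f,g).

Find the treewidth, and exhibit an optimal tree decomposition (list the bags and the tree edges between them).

Treewidth 1.
Bags: B1 = {a, b}  B2 = {a, d}  B3 = {a, f}  B4 = {a, e}  B5 = {c, f}  B6 = {f, g}
Tree: B1–B2, B1–B3, B2–B4, B3–B5, B3–B6

Each bag holds 2 vertices, so the decomposition has width 1, which upper-bounds the treewidth. Any graph with an edge has treewidth ≥ 1, and G has the edge a–b. Therefore the treewidth is 1.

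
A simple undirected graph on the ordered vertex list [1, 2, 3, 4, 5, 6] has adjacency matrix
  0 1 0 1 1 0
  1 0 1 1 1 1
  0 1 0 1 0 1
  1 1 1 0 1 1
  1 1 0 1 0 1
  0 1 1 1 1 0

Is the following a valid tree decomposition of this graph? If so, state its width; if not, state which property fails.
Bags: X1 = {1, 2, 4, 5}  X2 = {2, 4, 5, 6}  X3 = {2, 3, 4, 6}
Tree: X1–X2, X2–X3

Vertex coverage: the bags together contain {1, 2, 3, 4, 5, 6}, the full vertex set. Edge coverage: each edge of G has both endpoints in at least one bag. Running intersection: for every vertex, the bags containing it form a connected subtree. All three properties hold, so this is a valid tree decomposition of width max|bag| − 1 = 3, and hence tw(G) ≤ 3.

Yes; width 3.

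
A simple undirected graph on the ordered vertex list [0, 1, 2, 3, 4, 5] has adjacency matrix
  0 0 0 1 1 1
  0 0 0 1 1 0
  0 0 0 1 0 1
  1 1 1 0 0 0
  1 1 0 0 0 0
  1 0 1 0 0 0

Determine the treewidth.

2

A width-2 tree decomposition is:
Bags: B1 = {0, 2, 5}  B2 = {0, 2, 3}  B3 = {0, 3, 4}  B4 = {1, 3, 4}
Tree: B1–B2, B2–B3, B3–B4
Each bag holds 3 vertices, so the decomposition has width 2, which upper-bounds the treewidth. Since 5–2–3–0–5 is a cycle in G, G is not acyclic. Forests are exactly the graphs of treewidth ≤ 1, so tw(G) ≥ 2. Combining the bounds, tw(G) = 2.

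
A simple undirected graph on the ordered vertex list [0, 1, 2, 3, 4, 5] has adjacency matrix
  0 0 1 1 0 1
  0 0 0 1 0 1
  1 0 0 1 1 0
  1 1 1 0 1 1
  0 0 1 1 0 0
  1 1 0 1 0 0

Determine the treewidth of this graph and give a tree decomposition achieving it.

The largest bag has 3 vertices, giving width 2; this decomposition certifies tw(G) ≤ 2. On the other hand G contains the 3-clique {0, 2, 3}. A clique must lie in a single bag of any decomposition, so no decomposition can have width below 2. Therefore the treewidth is 2.

Treewidth 2.
One optimal decomposition is:
Bags: B1 = {0, 2, 3}  B2 = {0, 3, 5}  B3 = {1, 3, 5}  B4 = {2, 3, 4}
Tree: B1–B2, B2–B3, B1–B4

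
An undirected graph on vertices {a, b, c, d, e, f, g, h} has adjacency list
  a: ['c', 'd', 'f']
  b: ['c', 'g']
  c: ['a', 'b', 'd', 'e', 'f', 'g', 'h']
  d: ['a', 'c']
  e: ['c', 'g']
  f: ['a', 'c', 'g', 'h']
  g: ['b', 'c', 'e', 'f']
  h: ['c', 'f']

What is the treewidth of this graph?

2

A width-2 tree decomposition is:
Bags: B1 = {c, f, h}  B2 = {c, f, g}  B3 = {c, e, g}  B4 = {a, c, f}  B5 = {a, c, d}  B6 = {b, c, g}
Tree: B1–B2, B2–B3, B2–B4, B4–B5, B3–B6
Each bag holds 3 vertices, so the decomposition has width 2, which upper-bounds the treewidth. Conversely, {a, c, d} is a clique of size 3, and the vertices of any clique must share a bag in every tree decomposition; so some bag has ≥ 3 vertices and tw(G) ≥ 2. The upper and lower bounds meet at 2, so that is the treewidth.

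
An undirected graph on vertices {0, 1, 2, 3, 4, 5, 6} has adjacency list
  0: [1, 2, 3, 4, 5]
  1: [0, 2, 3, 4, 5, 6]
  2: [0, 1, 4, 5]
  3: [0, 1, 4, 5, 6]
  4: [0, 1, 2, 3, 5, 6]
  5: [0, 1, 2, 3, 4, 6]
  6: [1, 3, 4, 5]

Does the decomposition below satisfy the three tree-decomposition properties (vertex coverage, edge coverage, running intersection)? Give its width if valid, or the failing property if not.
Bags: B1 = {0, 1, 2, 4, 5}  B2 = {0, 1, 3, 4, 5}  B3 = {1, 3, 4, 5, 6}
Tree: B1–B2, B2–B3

Vertex coverage: the bags together contain {0, 1, 2, 3, 4, 5, 6}, the full vertex set. Edge coverage: each edge of G has both endpoints in at least one bag. Running intersection: for every vertex, the bags containing it form a connected subtree. All three properties hold, so this is a valid tree decomposition of width max|bag| − 1 = 4, and hence tw(G) ≤ 4.

Yes; width 4.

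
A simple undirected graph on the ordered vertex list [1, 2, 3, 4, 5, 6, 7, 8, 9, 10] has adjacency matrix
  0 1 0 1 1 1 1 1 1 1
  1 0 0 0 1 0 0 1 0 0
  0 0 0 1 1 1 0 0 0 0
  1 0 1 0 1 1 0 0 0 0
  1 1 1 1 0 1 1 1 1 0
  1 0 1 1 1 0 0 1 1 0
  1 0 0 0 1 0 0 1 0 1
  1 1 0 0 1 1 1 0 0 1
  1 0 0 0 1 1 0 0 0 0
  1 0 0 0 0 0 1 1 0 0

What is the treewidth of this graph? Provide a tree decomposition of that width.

Every bag has size at most 4, so the width is 4 − 1 = 3 and tw(G) ≤ 3. Conversely, {1, 7, 8, 10} is a clique of size 4, and the vertices of any clique must share a bag in every tree decomposition; so some bag has ≥ 4 vertices and tw(G) ≥ 3. Therefore the treewidth is 3.

Treewidth 3.
Bags: B1 = {1, 5, 6, 8}  B2 = {1, 5, 6, 9}  B3 = {1, 5, 7, 8}  B4 = {1, 4, 5, 6}  B5 = {1, 2, 5, 8}  B6 = {1, 7, 8, 10}  B7 = {3, 4, 5, 6}
Tree: B1–B2, B1–B3, B1–B4, B3–B5, B3–B6, B4–B7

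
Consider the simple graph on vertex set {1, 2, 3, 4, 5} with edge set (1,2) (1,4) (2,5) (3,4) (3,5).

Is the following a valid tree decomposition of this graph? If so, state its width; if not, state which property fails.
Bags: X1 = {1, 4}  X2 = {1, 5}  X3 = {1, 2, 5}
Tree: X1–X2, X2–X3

A tree decomposition must satisfy three properties: every vertex lies in some bag; for every edge, both endpoints lie together in some bag; and for every vertex, the bags containing it form a connected subtree. Here vertex 3 appears in no bag, so the decomposition is invalid.

No — vertex 3 appears in no bag.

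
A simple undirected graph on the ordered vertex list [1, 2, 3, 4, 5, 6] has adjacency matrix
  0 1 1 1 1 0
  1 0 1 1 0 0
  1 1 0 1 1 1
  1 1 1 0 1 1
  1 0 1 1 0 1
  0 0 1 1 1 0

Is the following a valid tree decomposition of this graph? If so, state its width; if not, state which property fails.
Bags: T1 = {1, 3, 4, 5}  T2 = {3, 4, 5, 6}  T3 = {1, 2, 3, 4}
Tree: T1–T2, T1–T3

Checking the three conditions: (i) the bags cover all of {1, 2, 3, 4, 5, 6}; (ii) for each edge, some bag contains both endpoints; (iii) the bags containing any fixed vertex form a subtree. All hold, so the decomposition is valid with width 4 − 1 = 3.

Yes; width 3.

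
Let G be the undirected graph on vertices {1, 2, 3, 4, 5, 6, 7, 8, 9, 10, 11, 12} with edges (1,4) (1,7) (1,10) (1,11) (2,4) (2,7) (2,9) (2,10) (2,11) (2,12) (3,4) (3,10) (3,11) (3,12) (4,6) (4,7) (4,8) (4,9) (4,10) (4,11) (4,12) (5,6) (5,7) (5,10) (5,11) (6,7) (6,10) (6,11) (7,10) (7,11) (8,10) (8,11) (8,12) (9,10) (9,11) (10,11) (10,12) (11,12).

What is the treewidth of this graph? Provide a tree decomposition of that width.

Treewidth 4.
One optimal decomposition is:
Bags: B1 = {2, 4, 7, 10, 11}  B2 = {2, 4, 10, 11, 12}  B3 = {2, 4, 9, 10, 11}  B4 = {3, 4, 10, 11, 12}  B5 = {4, 6, 7, 10, 11}  B6 = {4, 8, 10, 11, 12}  B7 = {1, 4, 7, 10, 11}  B8 = {5, 6, 7, 10, 11}
Tree: B1–B2, B2–B3, B2–B4, B1–B5, B2–B6, B5–B7, B5–B8

The largest bag has 5 vertices, giving width 4; this decomposition certifies tw(G) ≤ 4. For the lower bound, the 5 vertices {1, 4, 7, 10, 11} are pairwise adjacent, and any tree decomposition puts a clique entirely inside one bag — forcing width ≥ 4. The upper and lower bounds meet at 4, so that is the treewidth.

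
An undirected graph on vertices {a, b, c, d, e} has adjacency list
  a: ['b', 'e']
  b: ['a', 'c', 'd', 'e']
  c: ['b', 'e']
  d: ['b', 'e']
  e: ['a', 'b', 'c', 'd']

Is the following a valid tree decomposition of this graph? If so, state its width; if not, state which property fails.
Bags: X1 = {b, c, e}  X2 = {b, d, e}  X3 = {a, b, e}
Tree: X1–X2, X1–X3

Yes; width 2.

Checking the three conditions: (i) the bags cover all of {a, b, c, d, e}; (ii) for each edge, some bag contains both endpoints; (iii) the bags containing any fixed vertex form a subtree. All hold, so the decomposition is valid with width 3 − 1 = 2.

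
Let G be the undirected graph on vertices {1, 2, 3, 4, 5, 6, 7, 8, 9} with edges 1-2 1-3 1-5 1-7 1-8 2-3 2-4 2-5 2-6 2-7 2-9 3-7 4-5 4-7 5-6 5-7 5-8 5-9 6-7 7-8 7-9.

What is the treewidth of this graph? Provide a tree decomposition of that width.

Each bag holds 4 vertices, so the decomposition has width 3, which upper-bounds the treewidth. Conversely, {1, 5, 7, 8} is a clique of size 4, and the vertices of any clique must share a bag in every tree decomposition; so some bag has ≥ 4 vertices and tw(G) ≥ 3. Combining the bounds, tw(G) = 3.

Treewidth 3.
Bags: B1 = {1, 2, 5, 7}  B2 = {2, 4, 5, 7}  B3 = {1, 2, 3, 7}  B4 = {2, 5, 6, 7}  B5 = {1, 5, 7, 8}  B6 = {2, 5, 7, 9}
Tree: B1–B2, B1–B3, B1–B4, B1–B5, B2–B6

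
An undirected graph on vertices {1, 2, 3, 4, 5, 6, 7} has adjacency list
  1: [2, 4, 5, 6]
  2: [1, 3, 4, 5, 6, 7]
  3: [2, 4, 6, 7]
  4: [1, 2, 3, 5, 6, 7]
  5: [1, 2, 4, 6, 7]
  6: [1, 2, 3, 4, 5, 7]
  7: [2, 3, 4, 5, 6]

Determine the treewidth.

A width-4 tree decomposition is:
Bags: B1 = {2, 4, 5, 6, 7}  B2 = {1, 2, 4, 5, 6}  B3 = {2, 3, 4, 6, 7}
Tree: B1–B2, B1–B3
Every bag has size at most 5, so the width is 5 − 1 = 4 and tw(G) ≤ 4. On the other hand G contains the 5-clique {2, 3, 4, 6, 7}. A clique must lie in a single bag of any decomposition, so no decomposition can have width below 4. Therefore the treewidth is 4.

4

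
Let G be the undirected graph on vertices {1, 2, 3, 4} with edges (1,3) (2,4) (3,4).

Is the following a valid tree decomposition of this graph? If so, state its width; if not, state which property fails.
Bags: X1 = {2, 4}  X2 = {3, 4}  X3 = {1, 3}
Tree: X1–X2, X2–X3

Yes; width 1.

Vertex coverage: the bags together contain {1, 2, 3, 4}, the full vertex set. Edge coverage: each edge of G has both endpoints in at least one bag. Running intersection: for every vertex, the bags containing it form a connected subtree. All three properties hold, so this is a valid tree decomposition of width max|bag| − 1 = 1, and hence tw(G) ≤ 1.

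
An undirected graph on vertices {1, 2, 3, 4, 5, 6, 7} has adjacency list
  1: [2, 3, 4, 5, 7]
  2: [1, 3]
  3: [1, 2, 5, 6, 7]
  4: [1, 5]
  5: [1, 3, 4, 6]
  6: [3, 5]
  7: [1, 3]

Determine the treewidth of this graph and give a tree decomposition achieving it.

Treewidth 2.
One such decomposition:
Bags: B1 = {3, 5, 6}  B2 = {1, 3, 5}  B3 = {1, 4, 5}  B4 = {1, 3, 7}  B5 = {1, 2, 3}
Tree: B1–B2, B2–B3, B2–B4, B4–B5

The largest bag has 3 vertices, giving width 2; this decomposition certifies tw(G) ≤ 2. For the lower bound, the 3 vertices {1, 2, 3} are pairwise adjacent, and any tree decomposition puts a clique entirely inside one bag — forcing width ≥ 2. Combining the bounds, tw(G) = 2.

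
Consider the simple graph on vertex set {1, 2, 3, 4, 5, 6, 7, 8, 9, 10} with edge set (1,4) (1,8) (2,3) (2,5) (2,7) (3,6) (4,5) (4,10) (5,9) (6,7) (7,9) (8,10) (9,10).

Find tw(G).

2

A width-2 tree decomposition is:
Bags: B1 = {2, 3, 6}  B2 = {2, 6, 7}  B3 = {2, 5, 7}  B4 = {5, 7, 9}  B5 = {4, 5, 9}  B6 = {4, 9, 10}  B7 = {1, 4, 10}  B8 = {1, 8, 10}
Tree: B1–B2, B2–B3, B3–B4, B4–B5, B5–B6, B6–B7, B7–B8
Each bag holds 3 vertices, so the decomposition has width 2, which upper-bounds the treewidth. The edges 3–6–7–2–3 form a cycle, so G is not a tree and its treewidth is at least 2. Combining the bounds, tw(G) = 2.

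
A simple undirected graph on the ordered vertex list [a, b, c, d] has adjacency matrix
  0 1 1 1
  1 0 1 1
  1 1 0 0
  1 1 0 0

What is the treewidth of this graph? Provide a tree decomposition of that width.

Each bag holds 3 vertices, so the decomposition has width 2, which upper-bounds the treewidth. Conversely, {a, b, d} is a clique of size 3, and the vertices of any clique must share a bag in every tree decomposition; so some bag has ≥ 3 vertices and tw(G) ≥ 2. Combining the bounds, tw(G) = 2.

Treewidth 2.
One such decomposition:
Bags: B1 = {a, b, d}  B2 = {a, b, c}
Tree: B1–B2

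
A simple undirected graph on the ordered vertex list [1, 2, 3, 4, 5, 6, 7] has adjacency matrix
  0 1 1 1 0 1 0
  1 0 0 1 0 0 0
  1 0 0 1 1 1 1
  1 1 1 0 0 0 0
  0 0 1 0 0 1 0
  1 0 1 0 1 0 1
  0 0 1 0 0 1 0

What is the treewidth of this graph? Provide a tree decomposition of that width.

Treewidth 2.
One such decomposition:
Bags: B1 = {1, 3, 6}  B2 = {1, 3, 4}  B3 = {1, 2, 4}  B4 = {3, 5, 6}  B5 = {3, 6, 7}
Tree: B1–B2, B2–B3, B1–B4, B4–B5

Each bag holds 3 vertices, so the decomposition has width 2, which upper-bounds the treewidth. On the other hand G contains the 3-clique {1, 2, 4}. A clique must lie in a single bag of any decomposition, so no decomposition can have width below 2. Combining the bounds, tw(G) = 2.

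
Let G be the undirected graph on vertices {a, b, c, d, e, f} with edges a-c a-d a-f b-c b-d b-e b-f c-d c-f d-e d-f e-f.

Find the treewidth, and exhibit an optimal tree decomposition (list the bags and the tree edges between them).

Treewidth 3.
Bags: B1 = {a, c, d, f}  B2 = {b, c, d, f}  B3 = {b, d, e, f}
Tree: B1–B2, B2–B3

The largest bag has 4 vertices, giving width 3; this decomposition certifies tw(G) ≤ 3. For the lower bound, the 4 vertices {b, d, e, f} are pairwise adjacent, and any tree decomposition puts a clique entirely inside one bag — forcing width ≥ 3. The upper and lower bounds meet at 3, so that is the treewidth.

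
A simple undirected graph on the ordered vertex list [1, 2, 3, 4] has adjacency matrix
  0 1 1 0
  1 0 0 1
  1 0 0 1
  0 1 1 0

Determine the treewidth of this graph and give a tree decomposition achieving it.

Treewidth 2.
One such decomposition:
Bags: B1 = {2, 3, 4}  B2 = {1, 2, 3}
Tree: B1–B2

The largest bag has 3 vertices, giving width 2; this decomposition certifies tw(G) ≤ 2. The edges 2–4–3–1–2 form a cycle, so G is not a tree and its treewidth is at least 2. The upper and lower bounds meet at 2, so that is the treewidth.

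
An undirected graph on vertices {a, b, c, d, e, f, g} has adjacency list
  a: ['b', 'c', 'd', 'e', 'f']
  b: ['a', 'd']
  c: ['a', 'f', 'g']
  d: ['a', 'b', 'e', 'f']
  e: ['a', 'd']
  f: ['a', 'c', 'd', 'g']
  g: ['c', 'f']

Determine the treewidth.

2

A width-2 tree decomposition is:
Bags: B1 = {a, c, f}  B2 = {a, d, f}  B3 = {a, b, d}  B4 = {a, d, e}  B5 = {c, f, g}
Tree: B1–B2, B2–B3, B2–B4, B1–B5
Every bag has size at most 3, so the width is 3 − 1 = 2 and tw(G) ≤ 2. On the other hand G contains the 3-clique {c, f, g}. A clique must lie in a single bag of any decomposition, so no decomposition can have width below 2. Hence tw(G) = 2 exactly.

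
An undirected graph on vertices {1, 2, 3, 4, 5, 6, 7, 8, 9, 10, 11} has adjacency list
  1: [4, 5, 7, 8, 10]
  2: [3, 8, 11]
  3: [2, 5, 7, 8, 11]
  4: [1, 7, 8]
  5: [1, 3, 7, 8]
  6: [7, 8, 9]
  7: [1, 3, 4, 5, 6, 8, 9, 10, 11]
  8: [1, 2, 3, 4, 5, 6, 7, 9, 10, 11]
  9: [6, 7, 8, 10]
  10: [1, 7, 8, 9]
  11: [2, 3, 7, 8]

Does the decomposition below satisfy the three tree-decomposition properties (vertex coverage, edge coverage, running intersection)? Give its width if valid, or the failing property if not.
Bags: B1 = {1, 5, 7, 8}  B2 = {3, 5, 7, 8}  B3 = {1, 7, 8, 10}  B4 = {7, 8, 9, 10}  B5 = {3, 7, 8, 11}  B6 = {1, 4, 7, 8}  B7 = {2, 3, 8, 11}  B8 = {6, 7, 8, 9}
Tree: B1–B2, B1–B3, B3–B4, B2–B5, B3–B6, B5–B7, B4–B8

Yes; width 3.

Vertex coverage: the bags together contain {1, 2, 3, 4, 5, 6, 7, 8, 9, 10, 11}, the full vertex set. Edge coverage: each edge of G has both endpoints in at least one bag. Running intersection: for every vertex, the bags containing it form a connected subtree. All three properties hold, so this is a valid tree decomposition of width max|bag| − 1 = 3, and hence tw(G) ≤ 3.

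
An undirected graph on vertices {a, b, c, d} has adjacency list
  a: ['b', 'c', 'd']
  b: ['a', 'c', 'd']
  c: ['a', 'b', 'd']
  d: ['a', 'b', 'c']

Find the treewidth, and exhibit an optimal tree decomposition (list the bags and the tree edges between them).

With just one bag of size 4, the width is 4 − 1 = 3, so tw(G) ≤ 3. Conversely, {a, b, c, d} is a clique of size 4, and the vertices of any clique must share a bag in every tree decomposition; so some bag has ≥ 4 vertices and tw(G) ≥ 3. The upper and lower bounds meet at 3, so that is the treewidth.

Treewidth 3.
One such decomposition:
Bags: B1 = {a, b, c, d}
Tree: (single bag)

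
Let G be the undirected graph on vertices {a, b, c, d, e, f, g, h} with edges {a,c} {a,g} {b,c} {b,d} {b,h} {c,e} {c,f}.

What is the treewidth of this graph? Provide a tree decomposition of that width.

Treewidth 1.
Bags: B1 = {b, c}  B2 = {b, h}  B3 = {b, d}  B4 = {c, f}  B5 = {a, c}  B6 = {a, g}  B7 = {c, e}
Tree: B1–B2, B2–B3, B1–B4, B1–B5, B5–B6, B1–B7

Each bag holds 2 vertices, so the decomposition has width 1, which upper-bounds the treewidth. Since G has at least one edge (e.g. c–b), it is not an edgeless graph, so tw(G) ≥ 1. The upper and lower bounds meet at 1, so that is the treewidth.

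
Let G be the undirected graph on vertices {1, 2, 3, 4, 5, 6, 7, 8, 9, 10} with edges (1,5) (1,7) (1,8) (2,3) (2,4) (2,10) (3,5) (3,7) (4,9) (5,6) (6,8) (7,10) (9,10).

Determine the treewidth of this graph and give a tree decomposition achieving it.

The largest bag has 3 vertices, giving width 2; this decomposition certifies tw(G) ≤ 2. The edges 4–9–10–2–4 form a cycle, so G is not a tree and its treewidth is at least 2. Combining the bounds, tw(G) = 2.

Treewidth 2.
One optimal decomposition is:
Bags: B1 = {2, 4, 9}  B2 = {2, 9, 10}  B3 = {2, 3, 10}  B4 = {3, 7, 10}  B5 = {3, 5, 7}  B6 = {1, 5, 7}  B7 = {1, 5, 6}  B8 = {1, 6, 8}
Tree: B1–B2, B2–B3, B3–B4, B4–B5, B5–B6, B6–B7, B7–B8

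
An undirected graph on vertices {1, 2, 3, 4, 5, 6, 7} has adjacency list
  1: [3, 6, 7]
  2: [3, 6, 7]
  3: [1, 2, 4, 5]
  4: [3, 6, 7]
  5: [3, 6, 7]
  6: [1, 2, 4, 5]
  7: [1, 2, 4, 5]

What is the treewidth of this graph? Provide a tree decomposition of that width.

Treewidth 3.
Bags: B1 = {1, 3, 6, 7}  B2 = {2, 3, 6, 7}  B3 = {3, 5, 6, 7}  B4 = {3, 4, 6, 7}
Tree: B1–B2, B2–B3, B3–B4

Every bag has size at most 4, so the width is 4 − 1 = 3 and tw(G) ≤ 3. For the lower bound: the 4 vertex sets {1,7}, {2,6}, {3}, {5} are disjoint, each induces a connected subgraph, and every pair is joined by at least one edge of G. Contracting each set to a single vertex therefore yields K_{4} as a minor, and since treewidth is minor-monotone, tw(G) ≥ tw(K_{4}) = 3. Hence tw(G) = 3 exactly.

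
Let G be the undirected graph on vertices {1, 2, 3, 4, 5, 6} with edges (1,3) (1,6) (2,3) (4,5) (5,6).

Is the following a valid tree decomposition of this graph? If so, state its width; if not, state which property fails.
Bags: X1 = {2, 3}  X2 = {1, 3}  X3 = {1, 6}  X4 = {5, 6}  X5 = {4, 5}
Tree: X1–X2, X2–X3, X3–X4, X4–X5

Yes; width 1.

Checking the three conditions: (i) the bags cover all of {1, 2, 3, 4, 5, 6}; (ii) for each edge, some bag contains both endpoints; (iii) the bags containing any fixed vertex form a subtree. All hold, so the decomposition is valid with width 2 − 1 = 1.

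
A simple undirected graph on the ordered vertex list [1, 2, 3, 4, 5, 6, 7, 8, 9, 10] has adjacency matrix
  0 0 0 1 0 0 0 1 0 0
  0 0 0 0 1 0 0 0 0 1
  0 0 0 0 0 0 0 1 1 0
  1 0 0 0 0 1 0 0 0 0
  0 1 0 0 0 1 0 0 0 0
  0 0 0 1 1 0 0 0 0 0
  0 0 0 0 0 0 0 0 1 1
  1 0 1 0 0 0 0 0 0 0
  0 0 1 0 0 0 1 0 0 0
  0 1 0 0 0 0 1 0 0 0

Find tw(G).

A width-2 tree decomposition is:
Bags: B1 = {7, 9, 10}  B2 = {2, 9, 10}  B3 = {2, 5, 9}  B4 = {5, 6, 9}  B5 = {4, 6, 9}  B6 = {1, 4, 9}  B7 = {1, 8, 9}  B8 = {3, 8, 9}
Tree: B1–B2, B2–B3, B3–B4, B4–B5, B5–B6, B6–B7, B7–B8
The largest bag has 3 vertices, giving width 2; this decomposition certifies tw(G) ≤ 2. For the lower bound, G contains the cycle 9–7–10–2–5–6–4–1–8–3–9, so G is not a forest; only forests have treewidth ≤ 1, hence tw(G) ≥ 2. Therefore the treewidth is 2.

2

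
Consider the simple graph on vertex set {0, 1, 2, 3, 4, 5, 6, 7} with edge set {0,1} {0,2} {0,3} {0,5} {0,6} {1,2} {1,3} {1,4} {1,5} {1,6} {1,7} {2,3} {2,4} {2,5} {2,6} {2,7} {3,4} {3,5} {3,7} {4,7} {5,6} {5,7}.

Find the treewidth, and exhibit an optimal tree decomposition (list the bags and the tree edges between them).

Treewidth 4.
Bags: B1 = {1, 2, 3, 5, 7}  B2 = {0, 1, 2, 3, 5}  B3 = {0, 1, 2, 5, 6}  B4 = {1, 2, 3, 4, 7}
Tree: B1–B2, B2–B3, B1–B4

Each bag holds 5 vertices, so the decomposition has width 4, which upper-bounds the treewidth. On the other hand G contains the 5-clique {1, 2, 3, 4, 7}. A clique must lie in a single bag of any decomposition, so no decomposition can have width below 4. Hence tw(G) = 4 exactly.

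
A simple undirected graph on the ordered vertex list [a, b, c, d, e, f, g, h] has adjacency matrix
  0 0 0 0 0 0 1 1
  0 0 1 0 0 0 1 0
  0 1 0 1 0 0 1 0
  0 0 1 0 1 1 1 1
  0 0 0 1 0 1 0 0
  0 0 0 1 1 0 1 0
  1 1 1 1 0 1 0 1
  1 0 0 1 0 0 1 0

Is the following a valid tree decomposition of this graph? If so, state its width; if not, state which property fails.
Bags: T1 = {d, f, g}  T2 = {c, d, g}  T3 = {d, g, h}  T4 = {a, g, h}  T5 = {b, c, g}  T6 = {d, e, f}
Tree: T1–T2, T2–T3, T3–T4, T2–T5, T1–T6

Checking the three conditions: (i) the bags cover all of {a, b, c, d, e, f, g, h}; (ii) for each edge, some bag contains both endpoints; (iii) the bags containing any fixed vertex form a subtree. All hold, so the decomposition is valid with width 3 − 1 = 2.

Yes; width 2.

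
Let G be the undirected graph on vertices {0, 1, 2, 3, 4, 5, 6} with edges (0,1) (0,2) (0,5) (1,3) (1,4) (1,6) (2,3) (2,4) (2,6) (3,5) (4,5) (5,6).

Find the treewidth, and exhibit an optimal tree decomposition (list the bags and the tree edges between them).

Treewidth 3.
Bags: B1 = {0, 1, 2, 5}  B2 = {1, 2, 5, 6}  B3 = {1, 2, 4, 5}  B4 = {1, 2, 3, 5}
Tree: B1–B2, B2–B3, B3–B4

The largest bag has 4 vertices, giving width 3; this decomposition certifies tw(G) ≤ 3. For the lower bound: the 4 vertex sets {0,1}, {5,6}, {2}, {4} are disjoint, each induces a connected subgraph, and every pair is joined by at least one edge of G. Contracting each set to a single vertex therefore yields K_{4} as a minor, and since treewidth is minor-monotone, tw(G) ≥ tw(K_{4}) = 3. Therefore the treewidth is 3.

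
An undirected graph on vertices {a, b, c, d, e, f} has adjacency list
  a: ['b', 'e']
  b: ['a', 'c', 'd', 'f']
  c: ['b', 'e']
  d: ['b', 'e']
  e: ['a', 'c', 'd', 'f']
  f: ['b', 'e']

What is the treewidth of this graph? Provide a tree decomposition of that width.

Each bag holds 3 vertices, so the decomposition has width 2, which upper-bounds the treewidth. The edges b–a–e–f–b form a cycle, so G is not a tree and its treewidth is at least 2. Therefore the treewidth is 2.

Treewidth 2.
Bags: B1 = {a, b, e}  B2 = {b, e, f}  B3 = {b, d, e}  B4 = {b, c, e}
Tree: B1–B2, B2–B3, B3–B4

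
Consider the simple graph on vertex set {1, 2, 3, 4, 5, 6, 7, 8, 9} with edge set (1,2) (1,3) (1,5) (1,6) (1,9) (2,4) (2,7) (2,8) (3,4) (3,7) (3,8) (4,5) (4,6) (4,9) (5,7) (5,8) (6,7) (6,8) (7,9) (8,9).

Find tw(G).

A width-4 tree decomposition is:
Bags: B1 = {1, 4, 6, 7, 8}  B2 = {1, 4, 7, 8, 9}  B3 = {1, 2, 4, 7, 8}  B4 = {1, 4, 5, 7, 8}  B5 = {1, 3, 4, 7, 8}
Tree: B1–B2, B2–B3, B3–B4, B4–B5
The largest bag has 5 vertices, giving width 4; this decomposition certifies tw(G) ≤ 4. For the lower bound: the 5 vertex sets {6,7}, {1,9}, {2,8}, {4}, {5} are disjoint, each induces a connected subgraph, and every pair is joined by at least one edge of G. Contracting each set to a single vertex therefore yields K_{5} as a minor, and since treewidth is minor-monotone, tw(G) ≥ tw(K_{5}) = 4. Therefore the treewidth is 4.

4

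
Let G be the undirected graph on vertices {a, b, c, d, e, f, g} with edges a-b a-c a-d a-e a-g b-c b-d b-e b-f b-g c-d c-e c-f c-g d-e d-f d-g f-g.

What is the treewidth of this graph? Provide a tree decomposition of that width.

Every bag has size at most 5, so the width is 5 − 1 = 4 and tw(G) ≤ 4. For the lower bound, the 5 vertices {b, c, d, f, g} are pairwise adjacent, and any tree decomposition puts a clique entirely inside one bag — forcing width ≥ 4. Therefore the treewidth is 4.

Treewidth 4.
Bags: B1 = {a, b, c, d, e}  B2 = {a, b, c, d, g}  B3 = {b, c, d, f, g}
Tree: B1–B2, B2–B3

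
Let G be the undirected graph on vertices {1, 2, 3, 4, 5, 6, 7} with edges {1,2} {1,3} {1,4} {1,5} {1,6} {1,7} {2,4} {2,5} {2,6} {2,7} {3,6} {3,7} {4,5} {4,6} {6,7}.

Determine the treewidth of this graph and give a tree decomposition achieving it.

Treewidth 3.
One such decomposition:
Bags: B1 = {1, 2, 6, 7}  B2 = {1, 2, 4, 6}  B3 = {1, 2, 4, 5}  B4 = {1, 3, 6, 7}
Tree: B1–B2, B2–B3, B1–B4

Every bag has size at most 4, so the width is 4 − 1 = 3 and tw(G) ≤ 3. On the other hand G contains the 4-clique {1, 2, 4, 5}. A clique must lie in a single bag of any decomposition, so no decomposition can have width below 3. Hence tw(G) = 3 exactly.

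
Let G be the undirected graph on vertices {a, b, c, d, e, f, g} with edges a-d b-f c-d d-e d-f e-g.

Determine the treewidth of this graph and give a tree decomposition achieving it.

Every bag has size at most 2, so the width is 2 − 1 = 1 and tw(G) ≤ 1. Since G has at least one edge (e.g. a–d), it is not an edgeless graph, so tw(G) ≥ 1. Therefore the treewidth is 1.

Treewidth 1.
One optimal decomposition is:
Bags: B1 = {a, d}  B2 = {d, f}  B3 = {d, e}  B4 = {c, d}  B5 = {b, f}  B6 = {e, g}
Tree: B1–B2, B2–B3, B1–B4, B2–B5, B3–B6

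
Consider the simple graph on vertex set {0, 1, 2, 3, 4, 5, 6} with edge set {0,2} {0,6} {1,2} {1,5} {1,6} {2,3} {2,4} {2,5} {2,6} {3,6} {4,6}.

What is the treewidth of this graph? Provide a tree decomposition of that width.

Treewidth 2.
Bags: B1 = {0, 2, 6}  B2 = {1, 2, 6}  B3 = {1, 2, 5}  B4 = {2, 4, 6}  B5 = {2, 3, 6}
Tree: B1–B2, B2–B3, B1–B4, B1–B5

Every bag has size at most 3, so the width is 3 − 1 = 2 and tw(G) ≤ 2. Conversely, {1, 2, 5} is a clique of size 3, and the vertices of any clique must share a bag in every tree decomposition; so some bag has ≥ 3 vertices and tw(G) ≥ 2. Therefore the treewidth is 2.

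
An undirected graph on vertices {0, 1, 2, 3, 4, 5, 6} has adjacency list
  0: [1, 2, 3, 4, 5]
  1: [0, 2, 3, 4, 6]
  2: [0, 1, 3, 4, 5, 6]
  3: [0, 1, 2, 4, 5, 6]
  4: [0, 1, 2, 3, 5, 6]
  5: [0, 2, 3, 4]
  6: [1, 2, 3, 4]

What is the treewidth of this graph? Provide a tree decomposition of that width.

Every bag has size at most 5, so the width is 5 − 1 = 4 and tw(G) ≤ 4. On the other hand G contains the 5-clique {0, 1, 2, 3, 4}. A clique must lie in a single bag of any decomposition, so no decomposition can have width below 4. Hence tw(G) = 4 exactly.

Treewidth 4.
One such decomposition:
Bags: B1 = {1, 2, 3, 4, 6}  B2 = {0, 1, 2, 3, 4}  B3 = {0, 2, 3, 4, 5}
Tree: B1–B2, B2–B3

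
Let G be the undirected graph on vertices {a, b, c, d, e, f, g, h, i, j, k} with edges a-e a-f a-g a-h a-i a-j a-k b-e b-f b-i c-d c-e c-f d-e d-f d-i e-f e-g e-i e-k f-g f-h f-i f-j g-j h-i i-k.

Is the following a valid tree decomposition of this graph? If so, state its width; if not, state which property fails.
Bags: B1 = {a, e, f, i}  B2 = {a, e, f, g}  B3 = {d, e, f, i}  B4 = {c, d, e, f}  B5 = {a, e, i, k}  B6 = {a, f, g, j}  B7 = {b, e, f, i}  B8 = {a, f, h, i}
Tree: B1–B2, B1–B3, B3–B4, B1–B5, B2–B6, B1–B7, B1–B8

Yes; width 3.

Vertex coverage: the bags together contain {a, b, c, d, e, f, g, h, i, j, k}, the full vertex set. Edge coverage: each edge of G has both endpoints in at least one bag. Running intersection: for every vertex, the bags containing it form a connected subtree. All three properties hold, so this is a valid tree decomposition of width max|bag| − 1 = 3, and hence tw(G) ≤ 3.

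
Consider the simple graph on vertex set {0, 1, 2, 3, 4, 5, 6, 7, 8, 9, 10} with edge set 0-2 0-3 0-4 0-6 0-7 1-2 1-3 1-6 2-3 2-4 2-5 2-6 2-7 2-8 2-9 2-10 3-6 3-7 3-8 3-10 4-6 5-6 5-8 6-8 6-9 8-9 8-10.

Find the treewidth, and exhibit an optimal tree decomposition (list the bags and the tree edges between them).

Every bag has size at most 4, so the width is 4 − 1 = 3 and tw(G) ≤ 3. Conversely, {2, 3, 8, 10} is a clique of size 4, and the vertices of any clique must share a bag in every tree decomposition; so some bag has ≥ 4 vertices and tw(G) ≥ 3. The upper and lower bounds meet at 3, so that is the treewidth.

Treewidth 3.
One such decomposition:
Bags: B1 = {2, 3, 6, 8}  B2 = {2, 6, 8, 9}  B3 = {0, 2, 3, 6}  B4 = {1, 2, 3, 6}  B5 = {2, 5, 6, 8}  B6 = {0, 2, 3, 7}  B7 = {2, 3, 8, 10}  B8 = {0, 2, 4, 6}
Tree: B1–B2, B1–B3, B3–B4, B2–B5, B3–B6, B1–B7, B3–B8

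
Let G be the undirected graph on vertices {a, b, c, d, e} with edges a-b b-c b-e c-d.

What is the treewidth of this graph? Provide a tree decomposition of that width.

Treewidth 1.
One such decomposition:
Bags: B1 = {a, b}  B2 = {b, e}  B3 = {b, c}  B4 = {c, d}
Tree: B1–B2, B2–B3, B3–B4

The largest bag has 2 vertices, giving width 1; this decomposition certifies tw(G) ≤ 1. G has an edge, so its treewidth is at least 1. Therefore the treewidth is 1.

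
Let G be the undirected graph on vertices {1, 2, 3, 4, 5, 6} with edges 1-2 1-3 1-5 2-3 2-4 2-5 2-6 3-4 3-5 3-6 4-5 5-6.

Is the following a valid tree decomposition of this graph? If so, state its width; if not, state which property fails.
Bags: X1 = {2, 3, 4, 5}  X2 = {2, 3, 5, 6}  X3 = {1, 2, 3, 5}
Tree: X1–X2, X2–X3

Checking the three conditions: (i) the bags cover all of {1, 2, 3, 4, 5, 6}; (ii) for each edge, some bag contains both endpoints; (iii) the bags containing any fixed vertex form a subtree. All hold, so the decomposition is valid with width 4 − 1 = 3.

Yes; width 3.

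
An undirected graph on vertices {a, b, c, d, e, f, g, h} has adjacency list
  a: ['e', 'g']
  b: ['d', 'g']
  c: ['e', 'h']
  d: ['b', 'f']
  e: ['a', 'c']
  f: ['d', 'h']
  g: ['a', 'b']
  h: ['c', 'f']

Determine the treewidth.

A width-2 tree decomposition is:
Bags: B1 = {a, c, e}  B2 = {a, c, g}  B3 = {b, c, g}  B4 = {b, c, d}  B5 = {c, d, f}  B6 = {c, f, h}
Tree: B1–B2, B2–B3, B3–B4, B4–B5, B5–B6
The largest bag has 3 vertices, giving width 2; this decomposition certifies tw(G) ≤ 2. Since c–e–a–g–b–d–f–h–c is a cycle in G, G is not acyclic. Forests are exactly the graphs of treewidth ≤ 1, so tw(G) ≥ 2. Hence tw(G) = 2 exactly.

2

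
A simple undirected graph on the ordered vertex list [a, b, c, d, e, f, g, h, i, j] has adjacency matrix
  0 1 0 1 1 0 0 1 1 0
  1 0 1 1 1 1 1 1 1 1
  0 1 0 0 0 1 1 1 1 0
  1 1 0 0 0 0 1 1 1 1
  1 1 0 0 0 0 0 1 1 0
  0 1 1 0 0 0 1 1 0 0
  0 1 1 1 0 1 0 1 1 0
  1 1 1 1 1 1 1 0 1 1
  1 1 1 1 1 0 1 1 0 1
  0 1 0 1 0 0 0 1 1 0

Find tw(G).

4

A width-4 tree decomposition is:
Bags: B1 = {a, b, d, h, i}  B2 = {b, d, h, i, j}  B3 = {b, d, g, h, i}  B4 = {a, b, e, h, i}  B5 = {b, c, g, h, i}  B6 = {b, c, f, g, h}
Tree: B1–B2, B2–B3, B1–B4, B3–B5, B5–B6
Each bag holds 5 vertices, so the decomposition has width 4, which upper-bounds the treewidth. For the lower bound, the 5 vertices {b, c, f, g, h} are pairwise adjacent, and any tree decomposition puts a clique entirely inside one bag — forcing width ≥ 4. The upper and lower bounds meet at 4, so that is the treewidth.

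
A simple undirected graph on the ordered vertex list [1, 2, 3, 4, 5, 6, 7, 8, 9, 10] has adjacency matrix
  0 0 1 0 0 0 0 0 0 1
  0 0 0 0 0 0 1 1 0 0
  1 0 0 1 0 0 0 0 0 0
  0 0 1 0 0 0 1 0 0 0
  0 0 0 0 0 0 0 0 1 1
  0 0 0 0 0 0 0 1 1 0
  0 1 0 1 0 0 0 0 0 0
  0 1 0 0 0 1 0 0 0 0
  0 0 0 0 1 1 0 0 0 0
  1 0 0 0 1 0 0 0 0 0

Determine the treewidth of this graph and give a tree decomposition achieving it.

Each bag holds 3 vertices, so the decomposition has width 2, which upper-bounds the treewidth. For the lower bound, G contains the cycle 9–6–8–2–7–4–3–1–10–5–9, so G is not a forest; only forests have treewidth ≤ 1, hence tw(G) ≥ 2. Therefore the treewidth is 2.

Treewidth 2.
One optimal decomposition is:
Bags: B1 = {6, 8, 9}  B2 = {2, 8, 9}  B3 = {2, 7, 9}  B4 = {4, 7, 9}  B5 = {3, 4, 9}  B6 = {1, 3, 9}  B7 = {1, 9, 10}  B8 = {5, 9, 10}
Tree: B1–B2, B2–B3, B3–B4, B4–B5, B5–B6, B6–B7, B7–B8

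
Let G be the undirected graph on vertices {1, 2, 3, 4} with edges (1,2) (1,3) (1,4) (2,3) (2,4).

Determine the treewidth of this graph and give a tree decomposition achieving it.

Treewidth 2.
Bags: B1 = {1, 2, 3}  B2 = {1, 2, 4}
Tree: B1–B2

Each bag holds 3 vertices, so the decomposition has width 2, which upper-bounds the treewidth. For the lower bound, the 3 vertices {1, 2, 3} are pairwise adjacent, and any tree decomposition puts a clique entirely inside one bag — forcing width ≥ 2. Therefore the treewidth is 2.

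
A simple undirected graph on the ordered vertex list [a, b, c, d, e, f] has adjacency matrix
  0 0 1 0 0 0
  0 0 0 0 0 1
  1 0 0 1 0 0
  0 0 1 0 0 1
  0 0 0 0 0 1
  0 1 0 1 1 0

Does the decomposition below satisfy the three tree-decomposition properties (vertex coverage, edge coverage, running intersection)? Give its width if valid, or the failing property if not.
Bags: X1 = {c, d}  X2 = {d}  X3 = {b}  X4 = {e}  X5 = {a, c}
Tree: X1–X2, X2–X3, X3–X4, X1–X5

A tree decomposition must satisfy three properties: every vertex lies in some bag; for every edge, both endpoints lie together in some bag; and for every vertex, the bags containing it form a connected subtree. Here vertex f appears in no bag, so the decomposition is invalid.

No — vertex f appears in no bag.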